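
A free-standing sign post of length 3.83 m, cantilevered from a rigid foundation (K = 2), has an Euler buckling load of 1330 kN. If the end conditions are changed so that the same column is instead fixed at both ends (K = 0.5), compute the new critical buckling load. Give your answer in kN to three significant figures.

P_cr ∝ 1/K², so P_cr,new = P_cr,old × (K_old/K_new)² = 1330 × (2/0.5)²
= 1330 × 16.00 = 21300 kN

P_cr ≈ 21300 kN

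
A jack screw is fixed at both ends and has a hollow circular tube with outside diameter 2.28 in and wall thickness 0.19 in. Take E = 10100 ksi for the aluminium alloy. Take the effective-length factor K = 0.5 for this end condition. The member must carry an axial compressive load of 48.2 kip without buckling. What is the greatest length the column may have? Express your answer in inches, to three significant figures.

Inner diameter d_i = 2.28 − 2×0.19 = 1.900 in
I = π(d_o⁴ − d_i⁴)/64 = π(2.28⁴ − 1.900⁴)/64 = 0.6868 in⁴
At the buckling limit P_cr = P = 4.820×10^4 lb
From P_cr = π²EI/(K·L)²:  L = (1/K)·√(π²EI/P_cr) = (1/0.5)·√(π²×1.01×10^7×0.6868/4.820×10^4)
L = 75.4 in

L_max ≈ 75.4 in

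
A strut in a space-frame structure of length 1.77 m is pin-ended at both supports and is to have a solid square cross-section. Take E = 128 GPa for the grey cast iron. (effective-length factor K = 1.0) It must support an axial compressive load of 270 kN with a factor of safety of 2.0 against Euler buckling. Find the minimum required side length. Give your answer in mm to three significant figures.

Required P_cr = n·P = 2.0 × 270 = 540.0 kN
L_e = K·L = 1 × 1.77 = 1.770 m
Required I = P_cr·L_e²/(π²E) = 5.400×10^5 × 1.770² / (π² × 1.28×10^11) = 1.339×10^-6 m⁴
I_req = 1.339×10^6 mm⁴
Solid square: I = a⁴/12  ⇒  a = (12I)^(1/4) = (12×1.339×10^6)^(1/4) = 63.3 mm

a ≈ 63.3 mm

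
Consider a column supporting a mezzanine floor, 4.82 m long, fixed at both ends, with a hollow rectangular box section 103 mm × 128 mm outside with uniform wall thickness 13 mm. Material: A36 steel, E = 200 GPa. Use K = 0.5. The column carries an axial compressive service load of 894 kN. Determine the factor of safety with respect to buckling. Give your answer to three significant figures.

Inner dimensions: h_i = 128 − 2×13 = 102.0 mm, b_i = 103 − 2×13 = 77.00 mm
Weak-axis I_min = (h_o·b_o³ − h_i·b_i³)/12 with b_o = 103, b_i = 77.00 mm (shorter outer/inner sides).
I_min = (128×103³ − 102.0×77.00³)/12 = 7.775×10^6 mm⁴
I = 7.775×10^6 mm⁴ = 7.775×10^-6 m⁴
Effective length L_e = K·L = 0.5 × 4.82 = 2.410 m
P_cr = π²EI / L_e² = π² × 200×10⁹ × 7.775×10^-6 / 2.410² = 2.642×10^6 N
Factor of safety n = P_cr / P = 2642.5 / 894 = 2.96

n ≈ 2.96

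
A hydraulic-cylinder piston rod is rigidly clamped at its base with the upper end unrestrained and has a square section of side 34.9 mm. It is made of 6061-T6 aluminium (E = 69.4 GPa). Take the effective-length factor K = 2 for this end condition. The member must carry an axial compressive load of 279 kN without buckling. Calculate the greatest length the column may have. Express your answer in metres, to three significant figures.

L_max ≈ 0.275 m

I = a⁴/12 = 34.9⁴/12 = 1.236×10^5 mm⁴
I = 1.236×10^-7 m⁴
At the buckling limit P_cr = P = 2.790×10^5 N
From P_cr = π²EI/(K·L)²:  L = (1/K)·√(π²EI/P_cr) = (1/2)·√(π²×6.94×10^10×1.236×10^-7/2.790×10^5)
L = 0.275 m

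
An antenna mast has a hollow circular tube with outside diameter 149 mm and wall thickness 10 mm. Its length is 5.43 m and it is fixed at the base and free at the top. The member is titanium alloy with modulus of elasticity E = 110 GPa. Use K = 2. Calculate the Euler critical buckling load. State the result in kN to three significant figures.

P_cr ≈ 97.6 kN

Inner diameter d_i = 149 − 2×10 = 129.0 mm
I = π(d_o⁴ − d_i⁴)/64 = π(149⁴ − 129.0⁴)/64 = 1.060×10^7 mm⁴
I = 1.060×10^7 mm⁴ = 1.060×10^-5 m⁴
Effective length L_e = K·L = 2 × 5.43 = 10.86 m
P_cr = π²EI / L_e² = π² × 110×10⁹ × 1.060×10^-5 / 10.86² = 9.758×10^4 N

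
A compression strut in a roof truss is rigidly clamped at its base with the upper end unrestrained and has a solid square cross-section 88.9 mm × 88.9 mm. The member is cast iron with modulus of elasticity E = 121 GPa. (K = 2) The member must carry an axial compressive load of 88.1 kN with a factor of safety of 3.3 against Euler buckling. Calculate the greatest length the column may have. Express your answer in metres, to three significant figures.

I = a⁴/12 = 88.9⁴/12 = 5.205×10^6 mm⁴
I = 5.205×10^-6 m⁴
Required critical load P_cr = n·P = 3.3 × 88.1 = 290.7 kN = 2.907×10^5 N
From P_cr = π²EI/(K·L)²:  L = (1/K)·√(π²EI/P_cr) = (1/2)·√(π²×1.21×10^11×5.205×10^-6/2.907×10^5)
L = 2.31 m

L_max ≈ 2.31 m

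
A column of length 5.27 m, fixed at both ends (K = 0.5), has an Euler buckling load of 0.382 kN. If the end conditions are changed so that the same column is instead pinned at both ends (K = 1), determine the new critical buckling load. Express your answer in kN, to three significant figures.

P_cr ≈ 0.0955 kN

P_cr ∝ 1/K², so P_cr,new = P_cr,old × (K_old/K_new)² = 0.382 × (0.5/1)²
= 0.382 × 0.2500 = 0.0955 kN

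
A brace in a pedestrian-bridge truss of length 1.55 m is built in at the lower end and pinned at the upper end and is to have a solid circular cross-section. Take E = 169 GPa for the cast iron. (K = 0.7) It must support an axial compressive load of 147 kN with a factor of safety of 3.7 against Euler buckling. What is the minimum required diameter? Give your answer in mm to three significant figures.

Required P_cr = n·P = 3.7 × 147 = 543.9 kN
L_e = K·L = 0.7 × 1.55 = 1.085 m
Required I = P_cr·L_e²/(π²E) = 5.439×10^5 × 1.085² / (π² × 1.69×10^11) = 3.839×10^-7 m⁴
I_req = 3.839×10^5 mm⁴
Solid circle: I = πd⁴/64  ⇒  d = (64I/π)^(1/4) = (64×3.839×10^5/π)^(1/4) = 52.9 mm

d ≈ 52.9 mm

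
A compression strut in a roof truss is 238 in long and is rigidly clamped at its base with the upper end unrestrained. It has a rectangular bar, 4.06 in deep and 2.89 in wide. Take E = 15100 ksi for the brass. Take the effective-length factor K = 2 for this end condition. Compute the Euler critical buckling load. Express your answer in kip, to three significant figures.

Buckling occurs about the weak axis: I_min = h·b³/12 with b = 2.89 in (the shorter side).
I_min = 4.06×2.89³/12 = 8.167 in⁴
Effective length L_e = K·L = 2 × 238 = 476.0 in
P_cr = π²EI / L_e² = π² × 15100×10³ × 8.167 / 476.0² = 5.372×10^3 lb

P_cr ≈ 5.37 kip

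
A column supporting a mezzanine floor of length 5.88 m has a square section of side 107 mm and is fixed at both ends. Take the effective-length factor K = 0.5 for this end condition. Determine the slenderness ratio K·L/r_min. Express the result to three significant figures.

λ ≈ 95.2

I = a⁴/12 = 107⁴/12 = 1.092×10^7 mm⁴
A = 1.145×10^4 mm²;  r_min = √(I/A) = √(1.092×10^7/1.145×10^4) = 30.89 mm
L_e = K·L = 0.5 × 5.88 m = 2.940 m = 2940.0 mm
λ = L_e / r_min = 2940.0 / 30.89 = 95.2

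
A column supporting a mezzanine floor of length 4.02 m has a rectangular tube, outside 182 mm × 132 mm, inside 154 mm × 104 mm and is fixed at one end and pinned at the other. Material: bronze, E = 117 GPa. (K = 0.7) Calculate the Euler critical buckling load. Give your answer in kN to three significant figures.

P_cr ≈ 2980 kN

Weak-axis I_min = (h_o·b_o³ − h_i·b_i³)/12 with b_o = 132, b_i = 104.0 mm (shorter outer/inner sides).
I_min = (182×132³ − 154.0×104.0³)/12 = 2.045×10^7 mm⁴
I = 2.045×10^7 mm⁴ = 2.045×10^-5 m⁴
Effective length L_e = K·L = 0.7 × 4.02 = 2.814 m
P_cr = π²EI / L_e² = π² × 117×10⁹ × 2.045×10^-5 / 2.814² = 2.982×10^6 N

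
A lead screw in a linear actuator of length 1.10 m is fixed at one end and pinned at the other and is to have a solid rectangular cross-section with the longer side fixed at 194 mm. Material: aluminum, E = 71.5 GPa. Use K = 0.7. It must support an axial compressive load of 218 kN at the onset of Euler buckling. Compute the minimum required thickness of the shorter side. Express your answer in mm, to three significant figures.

b ≈ 22.5 mm

L_e = K·L = 0.7 × 1.10 = 0.7700 m
Required I = P_cr·L_e²/(π²E) = 2.180×10^5 × 0.7700² / (π² × 7.15×10^10) = 1.832×10^-7 m⁴
I_req = 1.832×10^5 mm⁴
Rectangle, weak axis: I_min = h·b³/12 with h = 194 mm fixed  ⇒  b = (12I/h)^(1/3) = 22.5 mm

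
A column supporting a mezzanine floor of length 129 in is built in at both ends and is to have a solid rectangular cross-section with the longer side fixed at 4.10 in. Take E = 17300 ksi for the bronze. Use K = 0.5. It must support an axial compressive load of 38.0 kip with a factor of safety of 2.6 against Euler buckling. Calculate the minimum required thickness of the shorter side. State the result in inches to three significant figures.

Required P_cr = n·P = 2.6 × 38.0 = 98.80 kip
L_e = K·L = 0.5 × 129 = 64.50 in
Required I = P_cr·L_e²/(π²E) = 9.880×10^4 × 64.50² / (π² × 1.73×10^7) = 2.407 in⁴
Rectangle, weak axis: I_min = h·b³/12 with h = 4.10 in fixed  ⇒  b = (12I/h)^(1/3) = 1.92 in

b ≈ 1.92 in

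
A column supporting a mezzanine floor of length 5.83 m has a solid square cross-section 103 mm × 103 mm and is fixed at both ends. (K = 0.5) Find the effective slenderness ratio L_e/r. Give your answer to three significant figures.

λ ≈ 98.0

I = a⁴/12 = 103⁴/12 = 9.379×10^6 mm⁴
A = 1.061×10^4 mm²;  r_min = √(I/A) = √(9.379×10^6/1.061×10^4) = 29.73 mm
L_e = K·L = 0.5 × 5.83 m = 2.915 m = 2915.0 mm
λ = L_e / r_min = 2915.0 / 29.73 = 98.0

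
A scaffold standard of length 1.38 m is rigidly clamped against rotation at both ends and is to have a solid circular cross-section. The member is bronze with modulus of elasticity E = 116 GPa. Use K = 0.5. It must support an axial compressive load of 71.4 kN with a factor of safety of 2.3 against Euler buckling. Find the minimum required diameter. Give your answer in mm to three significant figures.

d ≈ 34.3 mm

Required P_cr = n·P = 2.3 × 71.4 = 164.2 kN
L_e = K·L = 0.5 × 1.38 = 0.6900 m
Required I = P_cr·L_e²/(π²E) = 1.642×10^5 × 0.6900² / (π² × 1.16×10^11) = 6.829×10^-8 m⁴
I_req = 6.829×10^4 mm⁴
Solid circle: I = πd⁴/64  ⇒  d = (64I/π)^(1/4) = (64×6.829×10^4/π)^(1/4) = 34.3 mm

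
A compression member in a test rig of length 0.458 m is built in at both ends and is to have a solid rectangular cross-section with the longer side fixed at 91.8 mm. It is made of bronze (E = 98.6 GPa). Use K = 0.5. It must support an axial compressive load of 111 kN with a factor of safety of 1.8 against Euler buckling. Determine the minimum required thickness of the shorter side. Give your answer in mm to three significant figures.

Required P_cr = n·P = 1.8 × 111 = 199.8 kN
L_e = K·L = 0.5 × 0.458 = 0.2290 m
Required I = P_cr·L_e²/(π²E) = 1.998×10^5 × 0.2290² / (π² × 9.86×10^10) = 1.077×10^-8 m⁴
I_req = 1.077×10^4 mm⁴
Rectangle, weak axis: I_min = h·b³/12 with h = 91.8 mm fixed  ⇒  b = (12I/h)^(1/3) = 11.2 mm

b ≈ 11.2 mm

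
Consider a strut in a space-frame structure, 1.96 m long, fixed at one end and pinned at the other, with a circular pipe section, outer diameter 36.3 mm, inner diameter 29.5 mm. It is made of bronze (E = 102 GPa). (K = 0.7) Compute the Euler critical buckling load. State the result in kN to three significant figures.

P_cr ≈ 25.7 kN

d_o = 36.3 mm, d_i = 29.5 mm
I = π(d_o⁴ − d_i⁴)/64 = π(36.3⁴ − 29.50⁴)/64 = 4.806×10^4 mm⁴
I = 4.806×10^4 mm⁴ = 4.806×10^-8 m⁴
Effective length L_e = K·L = 0.7 × 1.96 = 1.372 m
P_cr = π²EI / L_e² = π² × 102×10⁹ × 4.806×10^-8 / 1.372² = 2.570×10^4 N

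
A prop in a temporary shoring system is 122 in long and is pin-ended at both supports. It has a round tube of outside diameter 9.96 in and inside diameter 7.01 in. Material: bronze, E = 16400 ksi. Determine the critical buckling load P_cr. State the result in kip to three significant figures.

d_o = 9.96 in, d_i = 7.01 in
I = π(d_o⁴ − d_i⁴)/64 = π(9.96⁴ − 7.010⁴)/64 = 364.5 in⁴
Effective length L_e = K·L = 1 × 122 = 122.0 in
P_cr = π²EI / L_e² = π² × 16400×10³ × 364.5 / 122.0² = 3.964×10^6 lb

P_cr ≈ 3960 kip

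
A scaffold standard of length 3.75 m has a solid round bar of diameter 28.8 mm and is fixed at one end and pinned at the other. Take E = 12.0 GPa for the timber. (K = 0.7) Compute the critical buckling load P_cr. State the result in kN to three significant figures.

P_cr ≈ 0.580 kN

I = πd⁴/64 = π×28.8⁴/64 = 3.377×10^4 mm⁴
I = 3.377×10^4 mm⁴ = 3.377×10^-8 m⁴
Effective length L_e = K·L = 0.7 × 3.75 = 2.625 m
P_cr = π²EI / L_e² = π² × 12.0×10⁹ × 3.377×10^-8 / 2.625² = 580.4 N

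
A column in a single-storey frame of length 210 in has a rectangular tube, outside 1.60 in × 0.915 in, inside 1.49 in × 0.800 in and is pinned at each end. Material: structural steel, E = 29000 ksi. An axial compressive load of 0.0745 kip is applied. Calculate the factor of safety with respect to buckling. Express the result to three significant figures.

Weak-axis I_min = (h_o·b_o³ − h_i·b_i³)/12 with b_o = 0.915, b_i = 0.8000 in (shorter outer/inner sides).
I_min = (1.60×0.915³ − 1.490×0.8000³)/12 = 3.857×10^-2 in⁴
Effective length L_e = K·L = 1 × 210 = 210.0 in
P_cr = π²EI / L_e² = π² × 29000×10³ × 3.857×10^-2 / 210.0² = 250.3 lb
Factor of safety n = P_cr / P = 0.25032 / 0.0745 = 3.36

n ≈ 3.36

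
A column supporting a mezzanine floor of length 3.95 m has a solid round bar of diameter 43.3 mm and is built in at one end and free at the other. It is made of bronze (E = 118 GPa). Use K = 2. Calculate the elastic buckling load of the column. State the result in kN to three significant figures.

P_cr ≈ 3.22 kN

I = πd⁴/64 = π×43.3⁴/64 = 1.726×10^5 mm⁴
I = 1.726×10^5 mm⁴ = 1.726×10^-7 m⁴
Effective length L_e = K·L = 2 × 3.95 = 7.900 m
P_cr = π²EI / L_e² = π² × 118×10⁹ × 1.726×10^-7 / 7.900² = 3.220×10^3 N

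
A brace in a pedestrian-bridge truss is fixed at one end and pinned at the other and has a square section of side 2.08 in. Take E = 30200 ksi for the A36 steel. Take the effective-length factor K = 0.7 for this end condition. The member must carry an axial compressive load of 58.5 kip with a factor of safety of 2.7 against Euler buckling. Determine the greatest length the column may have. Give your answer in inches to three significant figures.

I = a⁴/12 = 2.08⁴/12 = 1.560 in⁴
Required critical load P_cr = n·P = 2.7 × 58.5 = 158.0 kip = 1.579×10^5 lb
From P_cr = π²EI/(K·L)²:  L = (1/K)·√(π²EI/P_cr) = (1/0.7)·√(π²×3.02×10^7×1.560/1.579×10^5)
L = 77.5 in

L_max ≈ 77.5 in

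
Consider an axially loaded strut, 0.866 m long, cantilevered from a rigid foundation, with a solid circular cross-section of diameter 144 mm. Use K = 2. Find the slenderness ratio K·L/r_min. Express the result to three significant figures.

For a solid circle r = d/4 = 144/4 = 36.00 mm
L_e = K·L = 2 × 0.866 m = 1.732 m = 1732.0 mm
λ = L_e / r_min = 1732.0 / 36.00 = 48.1

λ ≈ 48.1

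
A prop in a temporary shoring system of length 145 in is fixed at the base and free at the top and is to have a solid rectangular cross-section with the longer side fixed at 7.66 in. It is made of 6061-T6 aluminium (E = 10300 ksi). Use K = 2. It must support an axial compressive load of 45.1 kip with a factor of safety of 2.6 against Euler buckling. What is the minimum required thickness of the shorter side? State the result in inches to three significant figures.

Required P_cr = n·P = 2.6 × 45.1 = 117.3 kip
L_e = K·L = 2 × 145 = 290.0 in
Required I = P_cr·L_e²/(π²E) = 1.173×10^5 × 290.0² / (π² × 1.03×10^7) = 97.01 in⁴
Rectangle, weak axis: I_min = h·b³/12 with h = 7.66 in fixed  ⇒  b = (12I/h)^(1/3) = 5.34 in

b ≈ 5.34 in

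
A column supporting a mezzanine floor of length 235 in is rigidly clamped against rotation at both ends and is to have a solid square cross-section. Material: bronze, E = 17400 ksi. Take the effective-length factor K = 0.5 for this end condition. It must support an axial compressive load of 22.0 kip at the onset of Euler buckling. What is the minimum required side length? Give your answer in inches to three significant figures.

L_e = K·L = 0.5 × 235 = 117.5 in
Required I = P_cr·L_e²/(π²E) = 2.200×10^4 × 117.5² / (π² × 1.74×10^7) = 1.769 in⁴
Solid square: I = a⁴/12  ⇒  a = (12I)^(1/4) = (12×1.769)^(1/4) = 2.15 in

a ≈ 2.15 in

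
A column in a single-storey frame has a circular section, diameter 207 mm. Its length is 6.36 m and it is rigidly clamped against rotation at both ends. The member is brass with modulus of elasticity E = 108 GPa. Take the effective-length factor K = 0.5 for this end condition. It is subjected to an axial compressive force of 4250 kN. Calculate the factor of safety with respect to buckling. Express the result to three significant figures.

I = πd⁴/64 = π×207⁴/64 = 9.013×10^7 mm⁴
I = 9.013×10^7 mm⁴ = 9.013×10^-5 m⁴
Effective length L_e = K·L = 0.5 × 6.36 = 3.180 m
P_cr = π²EI / L_e² = π² × 108×10⁹ × 9.013×10^-5 / 3.180² = 9.500×10^6 N
Factor of safety n = P_cr / P = 9499.9 / 4250 = 2.24

n ≈ 2.24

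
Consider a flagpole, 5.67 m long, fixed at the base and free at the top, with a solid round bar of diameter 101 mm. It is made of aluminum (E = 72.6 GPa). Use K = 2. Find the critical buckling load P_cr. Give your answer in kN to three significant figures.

I = πd⁴/64 = π×101⁴/64 = 5.108×10^6 mm⁴
I = 5.108×10^6 mm⁴ = 5.108×10^-6 m⁴
Effective length L_e = K·L = 2 × 5.67 = 11.34 m
P_cr = π²EI / L_e² = π² × 72.6×10⁹ × 5.108×10^-6 / 11.34² = 2.846×10^4 N

P_cr ≈ 28.5 kN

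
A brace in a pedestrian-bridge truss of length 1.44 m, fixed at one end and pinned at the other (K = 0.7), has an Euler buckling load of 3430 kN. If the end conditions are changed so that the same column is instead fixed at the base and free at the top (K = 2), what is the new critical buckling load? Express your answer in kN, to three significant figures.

P_cr ∝ 1/K², so P_cr,new = P_cr,old × (K_old/K_new)² = 3430 × (0.7/2)²
= 3430 × 0.1225 = 420 kN

P_cr ≈ 420 kN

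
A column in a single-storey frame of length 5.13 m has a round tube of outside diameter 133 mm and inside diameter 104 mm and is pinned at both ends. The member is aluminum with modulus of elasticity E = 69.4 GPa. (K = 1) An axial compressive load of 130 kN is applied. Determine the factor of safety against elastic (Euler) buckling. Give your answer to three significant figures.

d_o = 133 mm, d_i = 104 mm
I = π(d_o⁴ − d_i⁴)/64 = π(133⁴ − 104.0⁴)/64 = 9.617×10^6 mm⁴
I = 9.617×10^6 mm⁴ = 9.617×10^-6 m⁴
Effective length L_e = K·L = 1 × 5.13 = 5.130 m
P_cr = π²EI / L_e² = π² × 69.4×10⁹ × 9.617×10^-6 / 5.130² = 2.503×10^5 N
Factor of safety n = P_cr / P = 250.30 / 130 = 1.93

n ≈ 1.93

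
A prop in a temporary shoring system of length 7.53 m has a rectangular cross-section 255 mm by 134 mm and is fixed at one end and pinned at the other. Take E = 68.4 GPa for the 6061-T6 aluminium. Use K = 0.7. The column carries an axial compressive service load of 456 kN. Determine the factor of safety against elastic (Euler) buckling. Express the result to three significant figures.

Buckling occurs about the weak axis: I_min = h·b³/12 with b = 134 mm (the shorter side).
I_min = 255×134³/12 = 5.113×10^7 mm⁴
I = 5.113×10^7 mm⁴ = 5.113×10^-5 m⁴
Effective length L_e = K·L = 0.7 × 7.53 = 5.271 m
P_cr = π²EI / L_e² = π² × 68.4×10⁹ × 5.113×10^-5 / 5.271² = 1.242×10^6 N
Factor of safety n = P_cr / P = 1242.3 / 456 = 2.72

n ≈ 2.72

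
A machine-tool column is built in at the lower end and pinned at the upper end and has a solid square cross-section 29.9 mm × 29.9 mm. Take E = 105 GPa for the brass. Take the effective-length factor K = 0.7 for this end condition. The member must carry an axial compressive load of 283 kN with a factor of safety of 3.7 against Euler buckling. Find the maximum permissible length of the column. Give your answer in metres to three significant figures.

I = a⁴/12 = 29.9⁴/12 = 6.660×10^4 mm⁴
I = 6.660×10^-8 m⁴
Required critical load P_cr = n·P = 3.7 × 283 = 1047 kN = 1.047×10^6 N
From P_cr = π²EI/(K·L)²:  L = (1/K)·√(π²EI/P_cr) = (1/0.7)·√(π²×1.05×10^11×6.660×10^-8/1.047×10^6)
L = 0.367 m

L_max ≈ 0.367 m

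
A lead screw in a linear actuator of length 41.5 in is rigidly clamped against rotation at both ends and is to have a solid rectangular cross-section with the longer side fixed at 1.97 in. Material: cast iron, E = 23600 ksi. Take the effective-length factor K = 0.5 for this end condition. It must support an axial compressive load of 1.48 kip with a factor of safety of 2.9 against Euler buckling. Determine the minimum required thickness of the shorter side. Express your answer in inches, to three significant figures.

b ≈ 0.364 in

Required P_cr = n·P = 2.9 × 1.48 = 4.292 kip
L_e = K·L = 0.5 × 41.5 = 20.75 in
Required I = P_cr·L_e²/(π²E) = 4.292×10^3 × 20.75² / (π² × 2.36×10^7) = 7.934×10^-3 in⁴
Rectangle, weak axis: I_min = h·b³/12 with h = 1.97 in fixed  ⇒  b = (12I/h)^(1/3) = 0.364 in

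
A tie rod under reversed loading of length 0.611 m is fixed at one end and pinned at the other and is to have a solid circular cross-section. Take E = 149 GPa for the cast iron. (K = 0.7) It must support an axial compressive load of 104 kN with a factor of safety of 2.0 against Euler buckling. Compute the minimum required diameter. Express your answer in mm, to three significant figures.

Required P_cr = n·P = 2.0 × 104 = 208.0 kN
L_e = K·L = 0.7 × 0.611 = 0.4277 m
Required I = P_cr·L_e²/(π²E) = 2.080×10^5 × 0.4277² / (π² × 1.49×10^11) = 2.587×10^-8 m⁴
I_req = 2.587×10^4 mm⁴
Solid circle: I = πd⁴/64  ⇒  d = (64I/π)^(1/4) = (64×2.587×10^4/π)^(1/4) = 26.9 mm

d ≈ 26.9 mm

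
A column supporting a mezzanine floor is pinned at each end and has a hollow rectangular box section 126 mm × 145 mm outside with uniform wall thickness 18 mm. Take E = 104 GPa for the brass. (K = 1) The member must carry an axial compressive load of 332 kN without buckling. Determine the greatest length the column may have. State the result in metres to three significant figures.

Inner dimensions: h_i = 145 − 2×18 = 109.0 mm, b_i = 126 − 2×18 = 90.00 mm
Weak-axis I_min = (h_o·b_o³ − h_i·b_i³)/12 with b_o = 126, b_i = 90.00 mm (shorter outer/inner sides).
I_min = (145×126³ − 109.0×90.00³)/12 = 1.755×10^7 mm⁴
I = 1.755×10^-5 m⁴
At the buckling limit P_cr = P = 3.320×10^5 N
From P_cr = π²EI/(K·L)²:  L = (1/K)·√(π²EI/P_cr) = (1/1)·√(π²×1.04×10^11×1.755×10^-5/3.320×10^5)
L = 7.37 m

L_max ≈ 7.37 m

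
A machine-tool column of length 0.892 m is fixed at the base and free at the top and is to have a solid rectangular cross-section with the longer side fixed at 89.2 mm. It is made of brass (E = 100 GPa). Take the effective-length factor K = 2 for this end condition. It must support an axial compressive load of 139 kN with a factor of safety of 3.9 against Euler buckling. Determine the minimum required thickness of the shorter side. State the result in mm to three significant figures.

Required P_cr = n·P = 3.9 × 139 = 542.1 kN
L_e = K·L = 2 × 0.892 = 1.784 m
Required I = P_cr·L_e²/(π²E) = 5.421×10^5 × 1.784² / (π² × 1.00×10^11) = 1.748×10^-6 m⁴
I_req = 1.748×10^6 mm⁴
Rectangle, weak axis: I_min = h·b³/12 with h = 89.2 mm fixed  ⇒  b = (12I/h)^(1/3) = 61.7 mm

b ≈ 61.7 mm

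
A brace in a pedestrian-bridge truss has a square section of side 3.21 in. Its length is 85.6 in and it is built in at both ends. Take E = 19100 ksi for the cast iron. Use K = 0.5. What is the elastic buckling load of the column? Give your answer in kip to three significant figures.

I = a⁴/12 = 3.21⁴/12 = 8.848 in⁴
Effective length L_e = K·L = 0.5 × 85.6 = 42.80 in
P_cr = π²EI / L_e² = π² × 19100×10³ × 8.848 / 42.80² = 9.105×10^5 lb

P_cr ≈ 911 kip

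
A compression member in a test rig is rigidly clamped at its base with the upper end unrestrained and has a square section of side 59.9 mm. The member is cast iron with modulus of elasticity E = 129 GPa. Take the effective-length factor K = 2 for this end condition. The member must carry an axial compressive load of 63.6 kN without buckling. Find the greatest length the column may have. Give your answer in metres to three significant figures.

I = a⁴/12 = 59.9⁴/12 = 1.073×10^6 mm⁴
I = 1.073×10^-6 m⁴
At the buckling limit P_cr = P = 6.360×10^4 N
From P_cr = π²EI/(K·L)²:  L = (1/K)·√(π²EI/P_cr) = (1/2)·√(π²×1.29×10^11×1.073×10^-6/6.360×10^4)
L = 2.32 m

L_max ≈ 2.32 m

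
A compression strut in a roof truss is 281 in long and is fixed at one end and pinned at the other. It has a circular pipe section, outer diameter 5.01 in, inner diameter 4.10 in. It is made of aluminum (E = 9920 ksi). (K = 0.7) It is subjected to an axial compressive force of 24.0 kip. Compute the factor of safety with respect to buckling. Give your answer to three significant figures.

d_o = 5.01 in, d_i = 4.10 in
I = π(d_o⁴ − d_i⁴)/64 = π(5.01⁴ − 4.100⁴)/64 = 17.05 in⁴
Effective length L_e = K·L = 0.7 × 281 = 196.7 in
P_cr = π²EI / L_e² = π² × 9920×10³ × 17.05 / 196.7² = 4.316×10^4 lb
Factor of safety n = P_cr / P = 43.157 / 24.0 = 1.80

n ≈ 1.80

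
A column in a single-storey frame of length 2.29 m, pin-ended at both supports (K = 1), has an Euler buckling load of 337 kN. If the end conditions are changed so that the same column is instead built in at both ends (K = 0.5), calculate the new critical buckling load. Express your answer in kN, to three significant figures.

P_cr ≈ 1350 kN

P_cr ∝ 1/K², so P_cr,new = P_cr,old × (K_old/K_new)² = 337 × (1/0.5)²
= 337 × 4.000 = 1350 kN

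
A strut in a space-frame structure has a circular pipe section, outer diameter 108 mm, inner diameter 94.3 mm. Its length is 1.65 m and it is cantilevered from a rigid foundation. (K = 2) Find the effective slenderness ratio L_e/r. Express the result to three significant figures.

λ ≈ 92.1

d_o = 108 mm, d_i = 94.3 mm
I = π(d_o⁴ − d_i⁴)/64 = π(108⁴ − 94.30⁴)/64 = 2.797×10^6 mm⁴
A = 2.177×10^3 mm²;  r_min = √(I/A) = √(2.797×10^6/2.177×10^3) = 35.84 mm
L_e = K·L = 2 × 1.65 m = 3.300 m = 3300.0 mm
λ = L_e / r_min = 3300.0 / 35.84 = 92.1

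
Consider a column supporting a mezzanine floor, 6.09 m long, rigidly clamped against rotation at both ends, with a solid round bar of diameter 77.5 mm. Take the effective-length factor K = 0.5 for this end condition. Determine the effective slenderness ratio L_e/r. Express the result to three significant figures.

λ ≈ 157

For a solid circle r = d/4 = 77.5/4 = 19.38 mm
L_e = K·L = 0.5 × 6.09 m = 3.045 m = 3045.0 mm
λ = L_e / r_min = 3045.0 / 19.38 = 157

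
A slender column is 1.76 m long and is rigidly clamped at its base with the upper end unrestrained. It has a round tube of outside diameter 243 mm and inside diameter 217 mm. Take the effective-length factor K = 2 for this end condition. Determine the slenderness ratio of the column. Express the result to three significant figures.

d_o = 243 mm, d_i = 217 mm
I = π(d_o⁴ − d_i⁴)/64 = π(243⁴ − 217.0⁴)/64 = 6.231×10^7 mm⁴
A = 9.393×10^3 mm²;  r_min = √(I/A) = √(6.231×10^7/9.393×10^3) = 81.45 mm
L_e = K·L = 2 × 1.76 m = 3.520 m = 3520.0 mm
λ = L_e / r_min = 3520.0 / 81.45 = 43.2

λ ≈ 43.2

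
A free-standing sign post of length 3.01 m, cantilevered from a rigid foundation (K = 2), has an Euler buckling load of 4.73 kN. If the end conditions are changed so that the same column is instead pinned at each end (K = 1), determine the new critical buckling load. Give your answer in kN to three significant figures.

P_cr ∝ 1/K², so P_cr,new = P_cr,old × (K_old/K_new)² = 4.73 × (2/1)²
= 4.73 × 4.000 = 18.9 kN

P_cr ≈ 18.9 kN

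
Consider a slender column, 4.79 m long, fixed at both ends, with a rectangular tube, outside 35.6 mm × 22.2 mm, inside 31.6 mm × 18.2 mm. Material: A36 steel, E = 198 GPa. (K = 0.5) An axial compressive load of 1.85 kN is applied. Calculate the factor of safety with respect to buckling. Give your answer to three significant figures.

Weak-axis I_min = (h_o·b_o³ − h_i·b_i³)/12 with b_o = 22.2, b_i = 18.20 mm (shorter outer/inner sides).
I_min = (35.6×22.2³ − 31.60×18.20³)/12 = 1.658×10^4 mm⁴
I = 1.658×10^4 mm⁴ = 1.658×10^-8 m⁴
Effective length L_e = K·L = 0.5 × 4.79 = 2.395 m
P_cr = π²EI / L_e² = π² × 198×10⁹ × 1.658×10^-8 / 2.395² = 5.650×10^3 N
Factor of safety n = P_cr / P = 5.6497 / 1.85 = 3.05

n ≈ 3.05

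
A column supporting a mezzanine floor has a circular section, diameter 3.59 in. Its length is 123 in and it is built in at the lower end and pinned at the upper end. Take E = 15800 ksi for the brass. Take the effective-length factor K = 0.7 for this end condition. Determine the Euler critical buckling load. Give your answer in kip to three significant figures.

P_cr ≈ 172 kip

I = πd⁴/64 = π×3.59⁴/64 = 8.154 in⁴
Effective length L_e = K·L = 0.7 × 123 = 86.10 in
P_cr = π²EI / L_e² = π² × 15800×10³ × 8.154 / 86.10² = 1.715×10^5 lb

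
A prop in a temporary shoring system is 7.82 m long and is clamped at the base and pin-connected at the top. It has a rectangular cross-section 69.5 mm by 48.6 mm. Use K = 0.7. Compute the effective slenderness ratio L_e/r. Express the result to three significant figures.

Buckling occurs about the weak axis: I_min = h·b³/12 with b = 48.6 mm (the shorter side).
I_min = 69.5×48.6³/12 = 6.648×10^5 mm⁴
A = 3.378×10^3 mm²;  r_min = √(I/A) = √(6.648×10^5/3.378×10^3) = 14.03 mm
L_e = K·L = 0.7 × 7.82 m = 5.474 m = 5474.0 mm
λ = L_e / r_min = 5474.0 / 14.03 = 390

λ ≈ 390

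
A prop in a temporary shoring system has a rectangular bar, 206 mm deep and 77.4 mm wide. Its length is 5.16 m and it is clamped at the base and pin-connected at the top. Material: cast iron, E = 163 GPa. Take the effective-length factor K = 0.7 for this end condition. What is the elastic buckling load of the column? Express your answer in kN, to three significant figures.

Buckling occurs about the weak axis: I_min = h·b³/12 with b = 77.4 mm (the shorter side).
I_min = 206×77.4³/12 = 7.960×10^6 mm⁴
I = 7.960×10^6 mm⁴ = 7.960×10^-6 m⁴
Effective length L_e = K·L = 0.7 × 5.16 = 3.612 m
P_cr = π²EI / L_e² = π² × 163×10⁹ × 7.960×10^-6 / 3.612² = 9.815×10^5 N

P_cr ≈ 982 kN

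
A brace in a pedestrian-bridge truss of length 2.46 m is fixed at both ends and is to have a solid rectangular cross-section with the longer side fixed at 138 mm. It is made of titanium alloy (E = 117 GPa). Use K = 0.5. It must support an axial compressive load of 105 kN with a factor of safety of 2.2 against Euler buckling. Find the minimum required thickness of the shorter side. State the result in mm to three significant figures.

b ≈ 29.7 mm

Required P_cr = n·P = 2.2 × 105 = 231.0 kN
L_e = K·L = 0.5 × 2.46 = 1.230 m
Required I = P_cr·L_e²/(π²E) = 2.310×10^5 × 1.230² / (π² × 1.17×10^11) = 3.026×10^-7 m⁴
I_req = 3.026×10^5 mm⁴
Rectangle, weak axis: I_min = h·b³/12 with h = 138 mm fixed  ⇒  b = (12I/h)^(1/3) = 29.7 mm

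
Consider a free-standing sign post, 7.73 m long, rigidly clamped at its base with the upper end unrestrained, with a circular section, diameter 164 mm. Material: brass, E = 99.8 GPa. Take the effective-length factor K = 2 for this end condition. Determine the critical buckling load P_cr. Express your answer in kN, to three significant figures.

I = πd⁴/64 = π×164⁴/64 = 3.551×10^7 mm⁴
I = 3.551×10^7 mm⁴ = 3.551×10^-5 m⁴
Effective length L_e = K·L = 2 × 7.73 = 15.46 m
P_cr = π²EI / L_e² = π² × 99.8×10⁹ × 3.551×10^-5 / 15.46² = 1.463×10^5 N

P_cr ≈ 146 kN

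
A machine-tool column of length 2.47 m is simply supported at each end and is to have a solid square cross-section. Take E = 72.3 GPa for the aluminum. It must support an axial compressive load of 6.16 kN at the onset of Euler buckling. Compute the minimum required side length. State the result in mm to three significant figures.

L_e = K·L = 1 × 2.47 = 2.470 m
Required I = P_cr·L_e²/(π²E) = 6.160×10^3 × 2.470² / (π² × 7.23×10^10) = 5.267×10^-8 m⁴
I_req = 5.267×10^4 mm⁴
Solid square: I = a⁴/12  ⇒  a = (12I)^(1/4) = (12×5.267×10^4)^(1/4) = 28.2 mm

a ≈ 28.2 mm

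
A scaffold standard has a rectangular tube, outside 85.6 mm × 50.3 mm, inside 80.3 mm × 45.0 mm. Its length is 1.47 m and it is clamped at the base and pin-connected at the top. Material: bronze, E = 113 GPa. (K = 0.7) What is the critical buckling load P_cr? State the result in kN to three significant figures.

Weak-axis I_min = (h_o·b_o³ − h_i·b_i³)/12 with b_o = 50.3, b_i = 45.00 mm (shorter outer/inner sides).
I_min = (85.6×50.3³ − 80.30×45.00³)/12 = 2.980×10^5 mm⁴
I = 2.980×10^5 mm⁴ = 2.980×10^-7 m⁴
Effective length L_e = K·L = 0.7 × 1.47 = 1.029 m
P_cr = π²EI / L_e² = π² × 113×10⁹ × 2.980×10^-7 / 1.029² = 3.139×10^5 N

P_cr ≈ 314 kN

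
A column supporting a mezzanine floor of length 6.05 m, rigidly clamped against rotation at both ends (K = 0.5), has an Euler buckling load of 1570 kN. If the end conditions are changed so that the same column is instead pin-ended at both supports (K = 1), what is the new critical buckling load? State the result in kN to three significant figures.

P_cr ≈ 392 kN

P_cr ∝ 1/K², so P_cr,new = P_cr,old × (K_old/K_new)² = 1570 × (0.5/1)²
= 1570 × 0.2500 = 392 kN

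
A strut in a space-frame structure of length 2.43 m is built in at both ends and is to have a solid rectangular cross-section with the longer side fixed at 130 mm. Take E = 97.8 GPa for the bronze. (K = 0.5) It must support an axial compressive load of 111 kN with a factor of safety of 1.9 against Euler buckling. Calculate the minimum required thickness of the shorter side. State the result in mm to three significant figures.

Required P_cr = n·P = 1.9 × 111 = 210.9 kN
L_e = K·L = 0.5 × 2.43 = 1.215 m
Required I = P_cr·L_e²/(π²E) = 2.109×10^5 × 1.215² / (π² × 9.78×10^10) = 3.225×10^-7 m⁴
I_req = 3.225×10^5 mm⁴
Rectangle, weak axis: I_min = h·b³/12 with h = 130 mm fixed  ⇒  b = (12I/h)^(1/3) = 31.0 mm

b ≈ 31.0 mm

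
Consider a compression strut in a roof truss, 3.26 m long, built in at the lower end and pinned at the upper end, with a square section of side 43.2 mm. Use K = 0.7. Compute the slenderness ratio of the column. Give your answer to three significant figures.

For a square r = a/√12 = 43.2/√12 = 12.47 mm
L_e = K·L = 0.7 × 3.26 m = 2.282 m = 2282.0 mm
λ = L_e / r_min = 2282.0 / 12.47 = 183

λ ≈ 183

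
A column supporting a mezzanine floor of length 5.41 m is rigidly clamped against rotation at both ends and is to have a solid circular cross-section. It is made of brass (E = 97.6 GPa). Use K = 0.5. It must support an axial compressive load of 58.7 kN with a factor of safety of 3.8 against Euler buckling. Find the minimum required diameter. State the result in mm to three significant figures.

Required P_cr = n·P = 3.8 × 58.7 = 223.1 kN
L_e = K·L = 0.5 × 5.41 = 2.705 m
Required I = P_cr·L_e²/(π²E) = 2.231×10^5 × 2.705² / (π² × 9.76×10^10) = 1.694×10^-6 m⁴
I_req = 1.694×10^6 mm⁴
Solid circle: I = πd⁴/64  ⇒  d = (64I/π)^(1/4) = (64×1.694×10^6/π)^(1/4) = 76.6 mm

d ≈ 76.6 mm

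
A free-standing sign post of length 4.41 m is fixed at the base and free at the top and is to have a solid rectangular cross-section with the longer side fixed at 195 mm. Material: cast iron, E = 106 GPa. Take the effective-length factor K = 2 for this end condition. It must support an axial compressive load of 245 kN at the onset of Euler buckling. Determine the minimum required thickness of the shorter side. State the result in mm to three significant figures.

b ≈ 104 mm

L_e = K·L = 2 × 4.41 = 8.820 m
Required I = P_cr·L_e²/(π²E) = 2.450×10^5 × 8.820² / (π² × 1.06×10^11) = 1.822×10^-5 m⁴
I_req = 1.822×10^7 mm⁴
Rectangle, weak axis: I_min = h·b³/12 with h = 195 mm fixed  ⇒  b = (12I/h)^(1/3) = 104 mm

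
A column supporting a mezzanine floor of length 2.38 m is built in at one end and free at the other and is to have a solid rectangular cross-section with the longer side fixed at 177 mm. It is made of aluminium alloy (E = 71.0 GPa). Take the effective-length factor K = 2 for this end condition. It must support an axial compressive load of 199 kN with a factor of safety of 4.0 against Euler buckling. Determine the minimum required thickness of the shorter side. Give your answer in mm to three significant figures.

b ≈ 120 mm

Required P_cr = n·P = 4.0 × 199 = 796.0 kN
L_e = K·L = 2 × 2.38 = 4.760 m
Required I = P_cr·L_e²/(π²E) = 7.960×10^5 × 4.760² / (π² × 7.10×10^10) = 2.574×10^-5 m⁴
I_req = 2.574×10^7 mm⁴
Rectangle, weak axis: I_min = h·b³/12 with h = 177 mm fixed  ⇒  b = (12I/h)^(1/3) = 120 mm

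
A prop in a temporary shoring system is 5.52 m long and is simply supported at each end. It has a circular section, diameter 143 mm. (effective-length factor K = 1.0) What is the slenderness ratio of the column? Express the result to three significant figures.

λ ≈ 154

For a solid circle r = d/4 = 143/4 = 35.75 mm
L_e = K·L = 1 × 5.52 m = 5.520 m = 5520.0 mm
λ = L_e / r_min = 5520.0 / 35.75 = 154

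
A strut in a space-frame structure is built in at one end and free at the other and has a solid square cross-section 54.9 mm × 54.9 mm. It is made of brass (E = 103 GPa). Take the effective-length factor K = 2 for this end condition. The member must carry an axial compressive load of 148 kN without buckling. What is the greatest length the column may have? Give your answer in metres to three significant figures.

L_max ≈ 1.14 m

I = a⁴/12 = 54.9⁴/12 = 7.570×10^5 mm⁴
I = 7.570×10^-7 m⁴
At the buckling limit P_cr = P = 1.480×10^5 N
From P_cr = π²EI/(K·L)²:  L = (1/K)·√(π²EI/P_cr) = (1/2)·√(π²×1.03×10^11×7.570×10^-7/1.480×10^5)
L = 1.14 m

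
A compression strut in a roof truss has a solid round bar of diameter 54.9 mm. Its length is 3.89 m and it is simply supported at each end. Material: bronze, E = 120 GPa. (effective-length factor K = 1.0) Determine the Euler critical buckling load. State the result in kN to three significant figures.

P_cr ≈ 34.9 kN

I = πd⁴/64 = π×54.9⁴/64 = 4.459×10^5 mm⁴
I = 4.459×10^5 mm⁴ = 4.459×10^-7 m⁴
Effective length L_e = K·L = 1 × 3.89 = 3.890 m
P_cr = π²EI / L_e² = π² × 120×10⁹ × 4.459×10^-7 / 3.890² = 3.490×10^4 N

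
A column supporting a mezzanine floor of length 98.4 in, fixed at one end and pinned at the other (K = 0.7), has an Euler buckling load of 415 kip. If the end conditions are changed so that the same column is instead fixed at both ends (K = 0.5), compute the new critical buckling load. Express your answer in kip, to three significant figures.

P_cr ∝ 1/K², so P_cr,new = P_cr,old × (K_old/K_new)² = 415 × (0.7/0.5)²
= 415 × 1.960 = 813 kip

P_cr ≈ 813 kip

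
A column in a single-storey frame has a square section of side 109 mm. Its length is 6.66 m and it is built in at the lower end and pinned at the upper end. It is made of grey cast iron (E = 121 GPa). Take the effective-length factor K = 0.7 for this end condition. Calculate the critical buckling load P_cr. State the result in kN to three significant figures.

P_cr ≈ 646 kN

I = a⁴/12 = 109⁴/12 = 1.176×10^7 mm⁴
I = 1.176×10^7 mm⁴ = 1.176×10^-5 m⁴
Effective length L_e = K·L = 0.7 × 6.66 = 4.662 m
P_cr = π²EI / L_e² = π² × 121×10⁹ × 1.176×10^-5 / 4.662² = 6.463×10^5 N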